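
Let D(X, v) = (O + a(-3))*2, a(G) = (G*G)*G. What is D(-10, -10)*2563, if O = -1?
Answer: -143528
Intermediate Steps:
a(G) = G³ (a(G) = G²*G = G³)
D(X, v) = -56 (D(X, v) = (-1 + (-3)³)*2 = (-1 - 27)*2 = -28*2 = -56)
D(-10, -10)*2563 = -56*2563 = -143528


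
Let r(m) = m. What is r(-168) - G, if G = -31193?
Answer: 31025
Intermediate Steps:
r(-168) - G = -168 - 1*(-31193) = -168 + 31193 = 31025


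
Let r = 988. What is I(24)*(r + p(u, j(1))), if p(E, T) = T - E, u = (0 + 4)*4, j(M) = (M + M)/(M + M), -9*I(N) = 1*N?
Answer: -7784/3 ≈ -2594.7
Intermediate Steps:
I(N) = -N/9
j(M) = 1 (j(M) = (2*M)/((2*M)) = (2*M)*(1/(2*M)) = 1)
u = 16 (u = 4*4 = 16)
I(24)*(r + p(u, j(1))) = (-⅑*24)*(988 + (1 - 1*16)) = -8*(988 + (1 - 16))/3 = -8*(988 - 15)/3 = -8/3*973 = -7784/3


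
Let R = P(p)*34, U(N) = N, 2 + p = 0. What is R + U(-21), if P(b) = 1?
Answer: 13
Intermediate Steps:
p = -2 (p = -2 + 0 = -2)
R = 34 (R = 1*34 = 34)
R + U(-21) = 34 - 21 = 13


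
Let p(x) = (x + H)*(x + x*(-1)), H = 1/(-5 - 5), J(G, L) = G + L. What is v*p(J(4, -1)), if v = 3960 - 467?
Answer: 0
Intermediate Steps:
H = -⅒ (H = 1/(-10) = -⅒ ≈ -0.10000)
v = 3493
p(x) = 0 (p(x) = (x - ⅒)*(x + x*(-1)) = (-⅒ + x)*(x - x) = (-⅒ + x)*0 = 0)
v*p(J(4, -1)) = 3493*0 = 0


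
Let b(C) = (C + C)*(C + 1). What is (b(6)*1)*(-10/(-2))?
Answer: 420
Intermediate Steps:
b(C) = 2*C*(1 + C) (b(C) = (2*C)*(1 + C) = 2*C*(1 + C))
(b(6)*1)*(-10/(-2)) = ((2*6*(1 + 6))*1)*(-10/(-2)) = ((2*6*7)*1)*(-10*(-½)) = (84*1)*5 = 84*5 = 420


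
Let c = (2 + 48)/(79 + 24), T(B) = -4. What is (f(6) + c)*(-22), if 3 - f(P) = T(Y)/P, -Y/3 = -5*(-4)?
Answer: -28226/309 ≈ -91.346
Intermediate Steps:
Y = -60 (Y = -(-15)*(-4) = -3*20 = -60)
c = 50/103 ≈ 0.48544
f(P) = 3 + 4/P (f(P) = 3 - (-4)/P = 3 + 4/P)
(f(6) + c)*(-22) = ((3 + 4/6) + 50/103)*(-22) = ((3 + 4*(⅙)) + 50/103)*(-22) = ((3 + ⅔) + 50/103)*(-22) = (11/3 + 50/103)*(-22) = (1283/309)*(-22) = -28226/309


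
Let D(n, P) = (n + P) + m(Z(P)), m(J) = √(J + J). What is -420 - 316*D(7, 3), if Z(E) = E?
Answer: -3580 - 316*√6 ≈ -4354.0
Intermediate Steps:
m(J) = √2*√J (m(J) = √(2*J) = √2*√J)
D(n, P) = P + n + √2*√P (D(n, P) = (n + P) + √2*√P = (P + n) + √2*√P = P + n + √2*√P)
-420 - 316*D(7, 3) = -420 - 316*(3 + 7 + √2*√3) = -420 - 316*(3 + 7 + √6) = -420 - 316*(10 + √6) = -420 + (-3160 - 316*√6) = -3580 - 316*√6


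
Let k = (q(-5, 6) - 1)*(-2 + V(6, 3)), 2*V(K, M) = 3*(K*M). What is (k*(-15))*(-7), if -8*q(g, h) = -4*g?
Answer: -18375/2 ≈ -9187.5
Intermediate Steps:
q(g, h) = g/2 (q(g, h) = -(-1)*g/2 = g/2)
V(K, M) = 3*K*M/2 (V(K, M) = (3*(K*M))/2 = (3*K*M)/2 = 3*K*M/2)
k = -175/2 (k = ((½)*(-5) - 1)*(-2 + (3/2)*6*3) = (-5/2 - 1)*(-2 + 27) = -7/2*25 = -175/2 ≈ -87.500)
(k*(-15))*(-7) = -175/2*(-15)*(-7) = (2625/2)*(-7) = -18375/2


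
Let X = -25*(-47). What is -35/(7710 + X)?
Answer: -7/1777 ≈ -0.0039392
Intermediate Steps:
X = 1175
-35/(7710 + X) = -35/(7710 + 1175) = -35/8885 = -35*1/8885 = -7/1777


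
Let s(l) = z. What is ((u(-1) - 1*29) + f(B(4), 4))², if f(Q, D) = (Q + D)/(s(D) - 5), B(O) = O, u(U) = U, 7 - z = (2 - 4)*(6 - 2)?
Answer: 21316/25 ≈ 852.64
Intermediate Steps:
z = 15 (z = 7 - (2 - 4)*(6 - 2) = 7 - (-2)*4 = 7 - 1*(-8) = 7 + 8 = 15)
s(l) = 15
f(Q, D) = D/10 + Q/10 (f(Q, D) = (Q + D)/(15 - 5) = (D + Q)/10 = (D + Q)*(⅒) = D/10 + Q/10)
((u(-1) - 1*29) + f(B(4), 4))² = ((-1 - 1*29) + ((⅒)*4 + (⅒)*4))² = ((-1 - 29) + (⅖ + ⅖))² = (-30 + ⅘)² = (-146/5)² = 21316/25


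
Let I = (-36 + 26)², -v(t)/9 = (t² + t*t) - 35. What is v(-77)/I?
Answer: -106407/100 ≈ -1064.1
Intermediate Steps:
v(t) = 315 - 18*t² (v(t) = -9*((t² + t*t) - 35) = -9*((t² + t²) - 35) = -9*(2*t² - 35) = -9*(-35 + 2*t²) = 315 - 18*t²)
I = 100 (I = (-10)² = 100)
v(-77)/I = (315 - 18*(-77)²)/100 = (315 - 18*5929)*(1/100) = (315 - 106722)*(1/100) = -106407*1/100 = -106407/100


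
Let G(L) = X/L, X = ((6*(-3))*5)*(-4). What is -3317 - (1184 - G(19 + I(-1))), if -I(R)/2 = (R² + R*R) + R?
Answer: -76157/17 ≈ -4479.8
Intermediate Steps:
I(R) = -4*R² - 2*R (I(R) = -2*((R² + R*R) + R) = -2*((R² + R²) + R) = -2*(2*R² + R) = -2*(R + 2*R²) = -4*R² - 2*R)
X = 360 (X = -18*5*(-4) = -90*(-4) = 360)
G(L) = 360/L
-3317 - (1184 - G(19 + I(-1))) = -3317 - (1184 - 360/(19 - 2*(-1)*(1 + 2*(-1)))) = -3317 - (1184 - 360/(19 - 2*(-1)*(1 - 2))) = -3317 - (1184 - 360/(19 - 2*(-1)*(-1))) = -3317 - (1184 - 360/(19 - 2)) = -3317 - (1184 - 360/17) = -3317 - 1*19768/17 = -3317 - 19768/17 = -76157/17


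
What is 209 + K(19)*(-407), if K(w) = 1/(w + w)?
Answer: 7535/38 ≈ 198.29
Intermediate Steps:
K(w) = 1/(2*w)
209 + K(19)*(-407) = 209 + ((1/2)/19)*(-407) = 209 + ((1/2)*(1/19))*(-407) = 209 + (1/38)*(-407) = 209 - 407/38 = 7535/38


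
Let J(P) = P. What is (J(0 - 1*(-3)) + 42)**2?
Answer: 2025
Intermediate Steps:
(J(0 - 1*(-3)) + 42)**2 = ((0 - 1*(-3)) + 42)**2 = ((0 + 3) + 42)**2 = (3 + 42)**2 = 45**2 = 2025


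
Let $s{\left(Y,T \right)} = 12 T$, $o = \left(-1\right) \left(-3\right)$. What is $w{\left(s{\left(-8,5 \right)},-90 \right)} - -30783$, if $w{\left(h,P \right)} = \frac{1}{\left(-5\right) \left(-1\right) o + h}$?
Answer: $\frac{2308726}{75} \approx 30783.0$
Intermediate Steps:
$o = 3$
$w{\left(h,P \right)} = \frac{1}{15 + h}$ ($w{\left(h,P \right)} = \frac{1}{\left(-5\right) \left(-1\right) 3 + h} = \frac{1}{5 \cdot 3 + h} = \frac{1}{15 + h}$)
$w{\left(s{\left(-8,5 \right)},-90 \right)} - -30783 = \frac{1}{15 + 12 \cdot 5} - -30783 = \frac{1}{15 + 60} + 30783 = \frac{1}{75} + 30783 = \frac{2308726}{75}$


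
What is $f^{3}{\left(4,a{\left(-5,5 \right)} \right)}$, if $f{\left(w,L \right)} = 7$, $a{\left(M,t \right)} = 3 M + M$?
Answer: $343$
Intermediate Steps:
$a{\left(M,t \right)} = 4 M$
$f^{3}{\left(4,a{\left(-5,5 \right)} \right)} = 7^{3} = 343$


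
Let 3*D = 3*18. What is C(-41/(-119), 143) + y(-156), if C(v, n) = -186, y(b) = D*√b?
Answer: -186 + 36*I*√39 ≈ -186.0 + 224.82*I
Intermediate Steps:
D = 18 (D = (3*18)/3 = (⅓)*54 = 18)
y(b) = 18*√b
C(-41/(-119), 143) + y(-156) = -186 + 18*√(-156) = -186 + 18*(2*I*√39) = -186 + 36*I*√39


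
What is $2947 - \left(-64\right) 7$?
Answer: $3395$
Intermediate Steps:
$2947 - \left(-64\right) 7 = 2947 - -448 = 2947 + 448 = 3395$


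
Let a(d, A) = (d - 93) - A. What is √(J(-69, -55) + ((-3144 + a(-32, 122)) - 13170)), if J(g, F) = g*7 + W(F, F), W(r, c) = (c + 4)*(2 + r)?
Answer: I*√14341 ≈ 119.75*I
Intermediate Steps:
a(d, A) = -93 + d - A (a(d, A) = (-93 + d) - A = -93 + d - A)
W(r, c) = (2 + r)*(4 + c) (W(r, c) = (4 + c)*(2 + r) = (2 + r)*(4 + c))
J(g, F) = 8 + F² + 6*F + 7*g (J(g, F) = g*7 + (8 + 2*F + 4*F + F*F) = 7*g + (8 + 2*F + 4*F + F²) = 7*g + (8 + F² + 6*F) = 8 + F² + 6*F + 7*g)
√(J(-69, -55) + ((-3144 + a(-32, 122)) - 13170)) = √((8 + (-55)² + 6*(-55) + 7*(-69)) + ((-3144 + (-93 - 32 - 1*122)) - 13170)) = √((8 + 3025 - 330 - 483) + ((-3144 + (-93 - 32 - 122)) - 13170)) = √(2220 + ((-3144 - 247) - 13170)) = √(2220 + (-3391 - 13170)) = √(2220 - 16561) = √(-14341) = I*√14341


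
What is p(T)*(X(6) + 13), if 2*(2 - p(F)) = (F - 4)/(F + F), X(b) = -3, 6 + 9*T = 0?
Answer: 5/2 ≈ 2.5000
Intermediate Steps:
T = -⅔ (T = -⅔ + (⅑)*0 = -⅔ + 0 = -⅔ ≈ -0.66667)
p(F) = 2 - (-4 + F)/(4*F) (p(F) = 2 - (F - 4)/(2*(F + F)) = 2 - (-4 + F)/(2*(2*F)) = 2 - (-4 + F)*1/(2*F)/2 = 2 - (-4 + F)/(4*F))
p(T)*(X(6) + 13) = (7/4 + 1/(-⅔))*(-3 + 13) = (7/4 - 3/2)*10 = (¼)*10 = 5/2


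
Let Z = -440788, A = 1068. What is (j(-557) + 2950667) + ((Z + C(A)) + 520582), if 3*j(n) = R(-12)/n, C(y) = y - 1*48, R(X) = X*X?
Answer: 1688534869/557 ≈ 3.0315e+6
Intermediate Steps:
R(X) = X²
C(y) = -48 + y (C(y) = y - 48 = -48 + y)
j(n) = 48/n (j(n) = ((-12)²/n)/3 = (144/n)/3 = 48/n)
(j(-557) + 2950667) + ((Z + C(A)) + 520582) = (48/(-557) + 2950667) + ((-440788 + (-48 + 1068)) + 520582) = (48*(-1/557) + 2950667) + ((-440788 + 1020) + 520582) = (-48/557 + 2950667) + (-439768 + 520582) = 1643521471/557 + 80814 = 1688534869/557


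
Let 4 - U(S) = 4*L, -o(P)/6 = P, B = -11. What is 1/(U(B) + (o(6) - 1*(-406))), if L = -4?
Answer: 1/390 ≈ 0.0025641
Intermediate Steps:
o(P) = -6*P
U(S) = 20 (U(S) = 4 - 4*(-4) = 4 - 1*(-16) = 4 + 16 = 20)
1/(U(B) + (o(6) - 1*(-406))) = 1/(20 + (-6*6 - 1*(-406))) = 1/(20 + (-36 + 406)) = 1/(20 + 370) = 1/390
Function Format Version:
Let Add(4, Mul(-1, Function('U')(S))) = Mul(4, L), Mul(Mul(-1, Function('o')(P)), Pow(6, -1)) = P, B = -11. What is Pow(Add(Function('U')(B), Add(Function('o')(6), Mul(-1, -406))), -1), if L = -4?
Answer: Rational(1, 390) ≈ 0.0025641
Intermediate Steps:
Function('o')(P) = Mul(-6, P)
Function('U')(S) = 20 (Function('U')(S) = Add(4, Mul(-1, Mul(4, -4))) = Add(4, Mul(-1, -16)) = Add(4, 16) = 20)
Pow(Add(Function('U')(B), Add(Function('o')(6), Mul(-1, -406))), -1) = Pow(Add(20, Add(Mul(-6, 6), Mul(-1, -406))), -1) = Pow(Add(20, Add(-36, 406)), -1) = Pow(Add(20, 370), -1) = Pow(390, -1) = Rational(1, 390)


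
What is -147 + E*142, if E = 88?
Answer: 12349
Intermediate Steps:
-147 + E*142 = -147 + 88*142 = -147 + 12496 = 12349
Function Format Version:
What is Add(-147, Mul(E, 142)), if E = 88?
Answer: 12349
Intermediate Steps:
Add(-147, Mul(E, 142)) = Add(-147, Mul(88, 142)) = Add(-147, 12496) = 12349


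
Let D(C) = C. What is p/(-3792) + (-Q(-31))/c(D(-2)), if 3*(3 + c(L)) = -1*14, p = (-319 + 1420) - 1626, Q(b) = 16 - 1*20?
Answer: -11143/29072 ≈ -0.38329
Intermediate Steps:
Q(b) = -4 (Q(b) = 16 - 20 = -4)
p = -525 (p = 1101 - 1626 = -525)
c(L) = -23/3 (c(L) = -3 + (-1*14)/3 = -3 + (1/3)*(-14) = -3 - 14/3 = -23/3)
p/(-3792) + (-Q(-31))/c(D(-2)) = -525/(-3792) + (-1*(-4))/(-23/3) = -525*(-1/3792) + 4*(-3/23) = 175/1264 - 12/23 = -11143/29072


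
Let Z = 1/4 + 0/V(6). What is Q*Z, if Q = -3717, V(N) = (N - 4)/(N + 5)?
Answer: -3717/4 ≈ -929.25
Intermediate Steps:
V(N) = (-4 + N)/(5 + N)
Z = 1/4 (Z = 1/4 + 0/(((-4 + 6)/(5 + 6))) = 1*(1/4) + 0/((2/11)) = 1/4 + 0/(((1/11)*2)) = 1/4 + 0/(2/11) = 1/4 + 0*(11/2) = 1/4 + 0 = 1/4 ≈ 0.25000)
Q*Z = -3717*1/4 = -3717/4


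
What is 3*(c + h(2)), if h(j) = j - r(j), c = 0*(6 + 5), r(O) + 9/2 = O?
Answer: 27/2 ≈ 13.500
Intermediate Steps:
r(O) = -9/2 + O
c = 0 (c = 0*11 = 0)
h(j) = 9/2 (h(j) = j - (-9/2 + j) = j + (9/2 - j) = 9/2)
3*(c + h(2)) = 3*(0 + 9/2) = 3*(9/2) = 27/2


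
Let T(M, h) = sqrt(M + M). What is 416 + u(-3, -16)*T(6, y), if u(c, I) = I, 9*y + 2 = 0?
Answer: 416 - 32*sqrt(3) ≈ 360.57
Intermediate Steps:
y = -2/9 (y = -2/9 + (1/9)*0 = -2/9 + 0 = -2/9 ≈ -0.22222)
T(M, h) = sqrt(2)*sqrt(M) (T(M, h) = sqrt(2*M) = sqrt(2)*sqrt(M))
416 + u(-3, -16)*T(6, y) = 416 - 16*sqrt(2)*sqrt(6) = 416 - 32*sqrt(3)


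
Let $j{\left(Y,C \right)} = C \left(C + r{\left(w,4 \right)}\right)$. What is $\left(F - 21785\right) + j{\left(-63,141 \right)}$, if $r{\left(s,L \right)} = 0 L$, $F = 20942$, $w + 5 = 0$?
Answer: $19038$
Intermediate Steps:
$w = -5$ ($w = -5 + 0 = -5$)
$r{\left(s,L \right)} = 0$
$j{\left(Y,C \right)} = C^{2}$ ($j{\left(Y,C \right)} = C \left(C + 0\right) = C C = C^{2}$)
$\left(F - 21785\right) + j{\left(-63,141 \right)} = \left(20942 - 21785\right) + 141^{2} = -843 + 19881 = 19038$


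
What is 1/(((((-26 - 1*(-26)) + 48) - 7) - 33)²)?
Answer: 1/64 ≈ 0.015625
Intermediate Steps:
1/(((((-26 - 1*(-26)) + 48) - 7) - 33)²) = 1/(((((-26 + 26) + 48) - 7) - 33)²) = 1/((((0 + 48) - 7) - 33)²) = 1/(((48 - 7) - 33)²) = 1/((41 - 33)²) = 1/(8²) = 1/64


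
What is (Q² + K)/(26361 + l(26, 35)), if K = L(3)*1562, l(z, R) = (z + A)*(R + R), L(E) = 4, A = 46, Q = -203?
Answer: 5273/3489 ≈ 1.5113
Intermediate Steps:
l(z, R) = 2*R*(46 + z) (l(z, R) = (z + 46)*(R + R) = (46 + z)*(2*R) = 2*R*(46 + z))
K = 6248 (K = 4*1562 = 6248)
(Q² + K)/(26361 + l(26, 35)) = ((-203)² + 6248)/(26361 + 2*35*(46 + 26)) = (41209 + 6248)/(26361 + 2*35*72) = 47457/(26361 + 5040) = 47457/31401 = 47457*(1/31401) = 5273/3489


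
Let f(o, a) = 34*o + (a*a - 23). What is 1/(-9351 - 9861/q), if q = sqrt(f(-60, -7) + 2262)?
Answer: -257672/2398686503 + 6574*sqrt(62)/7196059509 ≈ -0.00010023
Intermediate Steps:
f(o, a) = -23 + a**2 + 34*o (f(o, a) = 34*o + (a**2 - 23) = 34*o + (-23 + a**2) = -23 + a**2 + 34*o)
q = 2*sqrt(62) (q = sqrt((-23 + (-7)**2 + 34*(-60)) + 2262) = sqrt((-23 + 49 - 2040) + 2262) = sqrt(-2014 + 2262) = sqrt(248) = 2*sqrt(62) ≈ 15.748)
1/(-9351 - 9861/q) = 1/(-9351 - 9861*sqrt(62)/124)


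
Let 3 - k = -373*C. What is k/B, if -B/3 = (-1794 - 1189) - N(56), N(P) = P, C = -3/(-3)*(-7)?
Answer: -2608/9117 ≈ -0.28606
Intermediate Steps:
C = -7 (C = -3*(-⅓)*(-7) = 1*(-7) = -7)
k = -2608 (k = 3 - (-373)*(-7) = 3 - 1*2611 = 3 - 2611 = -2608)
B = 9117 (B = -3*((-1794 - 1189) - 1*56) = -3*(-2983 - 56) = -3*(-3039) = 9117)
k/B = -2608/9117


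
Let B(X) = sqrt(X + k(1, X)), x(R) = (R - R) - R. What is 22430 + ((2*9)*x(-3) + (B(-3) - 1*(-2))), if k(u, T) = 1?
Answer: 22486 + I*sqrt(2) ≈ 22486.0 + 1.4142*I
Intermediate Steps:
x(R) = -R (x(R) = 0 - R = -R)
B(X) = sqrt(1 + X) (B(X) = sqrt(X + 1) = sqrt(1 + X))
22430 + ((2*9)*x(-3) + (B(-3) - 1*(-2))) = 22430 + ((2*9)*(-1*(-3)) + (sqrt(1 - 3) - 1*(-2))) = 22430 + (18*3 + (sqrt(-2) + 2)) = 22430 + (54 + (I*sqrt(2) + 2)) = 22430 + (54 + (2 + I*sqrt(2))) = 22430 + (56 + I*sqrt(2)) = 22486 + I*sqrt(2)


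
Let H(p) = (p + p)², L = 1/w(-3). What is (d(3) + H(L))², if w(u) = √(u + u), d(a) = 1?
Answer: ⅑ ≈ 0.11111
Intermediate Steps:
w(u) = √2*√u (w(u) = √(2*u) = √2*√u)
L = -I*√6/6 (L = 1/(√2*√(-3)) = 1/(√2*(I*√3)) = 1/(I*√6) = -I*√6/6 ≈ -0.40825*I)
H(p) = 4*p² (H(p) = (2*p)² = 4*p²)
(d(3) + H(L))² = (1 + 4*(-I*√6/6)²)² = (1 + 4*(-⅙))² = (1 - ⅔)² = (⅓)² = ⅑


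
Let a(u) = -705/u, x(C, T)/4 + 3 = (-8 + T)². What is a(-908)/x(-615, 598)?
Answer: 705/1264288304 ≈ 5.5763e-7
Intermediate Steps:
x(C, T) = -12 + 4*(-8 + T)²
a(-908)/x(-615, 598) = (-705/(-908))/(-12 + 4*(-8 + 598)²) = (-705*(-1/908))/(-12 + 4*590²) = 705/(908*(-12 + 4*348100)) = 705/(908*(-12 + 1392400)) = (705/908)/1392388 = (705/908)*(1/1392388) = 705/1264288304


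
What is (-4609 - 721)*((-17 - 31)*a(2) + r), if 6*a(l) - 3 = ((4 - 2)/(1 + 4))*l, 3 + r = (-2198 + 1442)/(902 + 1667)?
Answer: 65909714/367 ≈ 1.7959e+5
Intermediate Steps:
r = -1209/367 (r = -3 + (-2198 + 1442)/(902 + 1667) = -3 - 756/2569 = -3 - 756*1/2569 = -3 - 108/367 = -1209/367 ≈ -3.2943)
a(l) = 1/2 + l/15 (a(l) = 1/2 + (((4 - 2)/(1 + 4))*l)/6 = 1/2 + ((2/5)*l)/6 = 1/2 + ((2*(1/5))*l)/6 = 1/2 + (2*l/5)/6 = 1/2 + l/15)
(-4609 - 721)*((-17 - 31)*a(2) + r) = (-4609 - 721)*((-17 - 31)*(1/2 + (1/15)*2) - 1209/367) = -5330*(-48*(1/2 + 2/15) - 1209/367) = -5330*(-48*19/30 - 1209/367) = -5330*(-152/5 - 1209/367) = -5330*(-61829/1835) = 65909714/367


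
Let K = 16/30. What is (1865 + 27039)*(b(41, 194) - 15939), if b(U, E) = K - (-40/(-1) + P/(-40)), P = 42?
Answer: -1385433754/3 ≈ -4.6181e+8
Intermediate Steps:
K = 8/15 (K = 16*(1/30) = 8/15 ≈ 0.53333)
b(U, E) = -461/12 (b(U, E) = 8/15 - (-40/(-1) + 42/(-40)) = 8/15 - (-40*(-1) + 42*(-1/40)) = 8/15 - (40 - 21/20) = 8/15 - 1*779/20 = 8/15 - 779/20 = -461/12)
(1865 + 27039)*(b(41, 194) - 15939) = (1865 + 27039)*(-461/12 - 15939) = 28904*(-191729/12) = -1385433754/3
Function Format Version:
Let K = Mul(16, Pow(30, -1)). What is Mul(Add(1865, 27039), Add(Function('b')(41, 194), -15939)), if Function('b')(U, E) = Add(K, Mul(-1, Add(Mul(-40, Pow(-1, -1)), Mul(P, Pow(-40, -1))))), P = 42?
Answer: Rational(-1385433754, 3) ≈ -4.6181e+8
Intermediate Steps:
K = Rational(8, 15) (K = Mul(16, Rational(1, 30)) = Rational(8, 15) ≈ 0.53333)
Function('b')(U, E) = Rational(-461, 12) (Function('b')(U, E) = Add(Rational(8, 15), Mul(-1, Add(Mul(-40, Pow(-1, -1)), Mul(42, Pow(-40, -1))))) = Add(Rational(8, 15), Mul(-1, Add(Mul(-40, -1), Mul(42, Rational(-1, 40))))) = Add(Rational(8, 15), Mul(-1, Add(40, Rational(-21, 20)))) = Add(Rational(8, 15), Mul(-1, Rational(779, 20))) = Add(Rational(8, 15), Rational(-779, 20)) = Rational(-461, 12))
Mul(Add(1865, 27039), Add(Function('b')(41, 194), -15939)) = Mul(Add(1865, 27039), Add(Rational(-461, 12), -15939)) = Mul(28904, Rational(-191729, 12)) = Rational(-1385433754, 3)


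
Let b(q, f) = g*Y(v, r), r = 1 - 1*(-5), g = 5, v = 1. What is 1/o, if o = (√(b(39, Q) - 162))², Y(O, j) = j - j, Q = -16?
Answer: -1/162 ≈ -0.0061728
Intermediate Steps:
r = 6 (r = 1 + 5 = 6)
Y(O, j) = 0
b(q, f) = 0 (b(q, f) = 5*0 = 0)
o = -162 (o = (√(0 - 162))² = (√(-162))² = (9*I*√2)² = -162)
1/o = 1/(-162) = -1/162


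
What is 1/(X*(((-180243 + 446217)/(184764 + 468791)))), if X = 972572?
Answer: 653555/258678865128 ≈ 2.5265e-6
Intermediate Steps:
1/(X*(((-180243 + 446217)/(184764 + 468791)))) = 1/(972572*(((-180243 + 446217)/(184764 + 468791)))) = 1/(972572*((265974/653555))) = 1/(972572*((265974*(1/653555)))) = 1/(972572*(265974/653555)) = (1/972572)*(653555/265974) = 653555/258678865128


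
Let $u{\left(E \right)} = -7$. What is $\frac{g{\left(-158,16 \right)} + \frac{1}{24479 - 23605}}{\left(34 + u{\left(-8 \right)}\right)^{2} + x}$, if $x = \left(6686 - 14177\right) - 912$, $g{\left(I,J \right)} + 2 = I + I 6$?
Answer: $\frac{322797}{2235692} \approx 0.14438$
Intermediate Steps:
$g{\left(I,J \right)} = -2 + 7 I$ ($g{\left(I,J \right)} = -2 + \left(I + I 6\right) = -2 + \left(I + 6 I\right) = -2 + 7 I$)
$x = -8403$ ($x = -7491 - 912 = -8403$)
$\frac{g{\left(-158,16 \right)} + \frac{1}{24479 - 23605}}{\left(34 + u{\left(-8 \right)}\right)^{2} + x} = \frac{\left(-2 + 7 \left(-158\right)\right) + \frac{1}{24479 - 23605}}{\left(34 - 7\right)^{2} - 8403} = \frac{\left(-2 - 1106\right) + \frac{1}{874}}{27^{2} - 8403} = \frac{-1108 + \frac{1}{874}}{729 - 8403} = - \frac{968391}{874 \left(-7674\right)} = \left(- \frac{968391}{874}\right) \left(- \frac{1}{7674}\right) = \frac{322797}{2235692}$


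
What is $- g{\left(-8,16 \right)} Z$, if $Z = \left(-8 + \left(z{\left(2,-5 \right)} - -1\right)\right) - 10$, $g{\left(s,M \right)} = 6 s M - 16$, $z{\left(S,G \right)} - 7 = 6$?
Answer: $-3136$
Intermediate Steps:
$z{\left(S,G \right)} = 13$ ($z{\left(S,G \right)} = 7 + 6 = 13$)
$g{\left(s,M \right)} = -16 + 6 M s$ ($g{\left(s,M \right)} = 6 M s - 16 = -16 + 6 M s$)
$Z = -4$ ($Z = \left(-8 + \left(13 - -1\right)\right) - 10 = \left(-8 + \left(13 + 1\right)\right) - 10 = \left(-8 + 14\right) - 10 = 6 - 10 = -4$)
$- g{\left(-8,16 \right)} Z = - (-16 + 6 \cdot 16 \left(-8\right)) \left(-4\right) = - (-16 - 768) \left(-4\right) = \left(-1\right) \left(-784\right) \left(-4\right) = 784 \left(-4\right) = -3136$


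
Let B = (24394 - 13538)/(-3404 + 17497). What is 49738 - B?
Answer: 700946778/14093 ≈ 49737.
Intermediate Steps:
B = 10856/14093 ≈ 0.77031
49738 - B = 49738 - 1*10856/14093 = 49738 - 10856/14093 = 700946778/14093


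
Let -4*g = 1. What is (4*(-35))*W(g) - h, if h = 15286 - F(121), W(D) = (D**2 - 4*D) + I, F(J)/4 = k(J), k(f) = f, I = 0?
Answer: -59803/4 ≈ -14951.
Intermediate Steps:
g = -1/4 (g = -1/4*1 = -1/4 ≈ -0.25000)
F(J) = 4*J
W(D) = D**2 - 4*D (W(D) = (D**2 - 4*D) + 0 = D**2 - 4*D)
h = 14802 (h = 15286 - 4*121 = 15286 - 1*484 = 15286 - 484 = 14802)
(4*(-35))*W(g) - h = (4*(-35))*(-(-4 - 1/4)/4) - 1*14802 = -(-35)*(-17)/4 - 14802 = -140*17/16 - 14802 = -595/4 - 14802 = -59803/4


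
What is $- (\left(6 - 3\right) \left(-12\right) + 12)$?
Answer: $24$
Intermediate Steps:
$- (\left(6 - 3\right) \left(-12\right) + 12) = - (3 \left(-12\right) + 12) = - (-36 + 12) = \left(-1\right) \left(-24\right) = 24$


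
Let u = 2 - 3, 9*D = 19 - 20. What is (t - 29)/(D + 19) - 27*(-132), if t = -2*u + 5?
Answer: 302841/85 ≈ 3562.8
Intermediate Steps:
D = -⅑ (D = (19 - 20)/9 = (⅑)*(-1) = -⅑ ≈ -0.11111)
u = -1
t = 7 (t = -2*(-1) + 5 = 2 + 5 = 7)
(t - 29)/(D + 19) - 27*(-132) = (7 - 29)/(-⅑ + 19) - 27*(-132) = -22/170/9 + 3564 = -22*9/170 + 3564 = -99/85 + 3564 = 302841/85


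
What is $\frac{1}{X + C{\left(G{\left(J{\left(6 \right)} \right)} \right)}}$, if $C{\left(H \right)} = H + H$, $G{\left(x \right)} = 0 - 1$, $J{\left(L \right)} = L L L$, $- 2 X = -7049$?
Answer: $\frac{2}{7045} \approx 0.00028389$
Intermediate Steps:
$X = \frac{7049}{2}$ ($X = \left(- \frac{1}{2}\right) \left(-7049\right) = \frac{7049}{2} \approx 3524.5$)
$J{\left(L \right)} = L^{3}$ ($J{\left(L \right)} = L L^{2} = L^{3}$)
$G{\left(x \right)} = -1$ ($G{\left(x \right)} = 0 - 1 = -1$)
$C{\left(H \right)} = 2 H$
$\frac{1}{X + C{\left(G{\left(J{\left(6 \right)} \right)} \right)}} = \frac{1}{\frac{7049}{2} + 2 \left(-1\right)} = \frac{1}{\frac{7049}{2} - 2} = \frac{1}{\frac{7045}{2}} = \frac{2}{7045}$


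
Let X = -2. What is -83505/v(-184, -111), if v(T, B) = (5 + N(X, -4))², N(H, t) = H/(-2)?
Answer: -27835/12 ≈ -2319.6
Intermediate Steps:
N(H, t) = -H/2 (N(H, t) = H*(-½) = -H/2)
v(T, B) = 36 (v(T, B) = (5 - ½*(-2))² = (5 + 1)² = 6² = 36)
-83505/v(-184, -111) = -83505/36 = -83505*1/36 = -27835/12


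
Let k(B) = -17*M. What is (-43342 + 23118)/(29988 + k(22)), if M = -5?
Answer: -20224/30073 ≈ -0.67250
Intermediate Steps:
k(B) = 85 (k(B) = -17*(-5) = 85)
(-43342 + 23118)/(29988 + k(22)) = (-43342 + 23118)/(29988 + 85) = -20224/30073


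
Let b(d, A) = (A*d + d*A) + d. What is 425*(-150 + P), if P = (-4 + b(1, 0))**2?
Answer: -59925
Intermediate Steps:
b(d, A) = d + 2*A*d (b(d, A) = (A*d + A*d) + d = 2*A*d + d = d + 2*A*d)
P = 9 (P = (-4 + 1*(1 + 2*0))**2 = (-4 + 1*(1 + 0))**2 = (-4 + 1*1)**2 = (-4 + 1)**2 = (-3)**2 = 9)
425*(-150 + P) = 425*(-150 + 9) = 425*(-141) = -59925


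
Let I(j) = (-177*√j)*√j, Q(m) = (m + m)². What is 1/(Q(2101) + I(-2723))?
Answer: 1/18138775 ≈ 5.5130e-8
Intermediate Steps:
Q(m) = 4*m² (Q(m) = (2*m)² = 4*m²)
I(j) = -177*j
1/(Q(2101) + I(-2723)) = 1/(4*2101² - 177*(-2723)) = 1/(4*4414201 + 481971) = 1/(17656804 + 481971) = 1/18138775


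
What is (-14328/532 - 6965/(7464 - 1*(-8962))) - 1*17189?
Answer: -37611850639/2184658 ≈ -17216.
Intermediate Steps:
(-14328/532 - 6965/(7464 - 1*(-8962))) - 1*17189 = (-14328*1/532 - 6965/(7464 + 8962)) - 17189 = (-3582/133 - 6965/16426) - 17189 = -59764277/2184658 - 17189 = -37611850639/2184658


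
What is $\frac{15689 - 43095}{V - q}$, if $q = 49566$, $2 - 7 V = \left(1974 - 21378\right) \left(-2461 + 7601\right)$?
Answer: $- \frac{95921}{49694800} \approx -0.0019302$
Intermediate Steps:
$V = \frac{99736562}{7}$ ($V = \frac{2}{7} - \frac{\left(1974 - 21378\right) \left(-2461 + 7601\right)}{7} = \frac{2}{7} - \frac{\left(-19404\right) 5140}{7} = \frac{2}{7} - -14248080 = \frac{2}{7} + 14248080 = \frac{99736562}{7} \approx 1.4248 \cdot 10^{7}$)
$\frac{15689 - 43095}{V - q} = \frac{15689 - 43095}{\frac{99736562}{7} - 49566} = - \frac{27406}{\frac{99736562}{7} - 49566} = - \frac{27406}{\frac{99389600}{7}} = \left(-27406\right) \frac{7}{99389600} = - \frac{95921}{49694800}$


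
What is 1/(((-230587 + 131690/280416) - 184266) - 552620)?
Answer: -140208/135647388539 ≈ -1.0336e-6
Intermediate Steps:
1/(((-230587 + 131690/280416) - 184266) - 552620) = 1/(((-230587 + 131690*(1/280416)) - 184266) - 552620) = 1/(((-230587 + 65845/140208) - 184266) - 552620) = 1/((-32330076251/140208 - 184266) - 552620) = 1/(-58165643579/140208 - 552620) = 1/(-135647388539/140208) = -140208/135647388539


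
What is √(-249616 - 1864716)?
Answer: 2*I*√528583 ≈ 1454.1*I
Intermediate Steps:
√(-249616 - 1864716) = √(-2114332) = 2*I*√528583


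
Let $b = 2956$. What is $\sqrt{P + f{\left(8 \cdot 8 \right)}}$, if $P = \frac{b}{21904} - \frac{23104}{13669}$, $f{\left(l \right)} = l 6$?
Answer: $\frac{3 \sqrt{43477350350803}}{1011506} \approx 19.556$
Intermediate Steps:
$f{\left(l \right)} = 6 l$
$P = - \frac{116416113}{74851444}$ ($P = \frac{2956}{21904} - \frac{23104}{13669} = 2956 \cdot \frac{1}{21904} - \frac{23104}{13669} = \frac{739}{5476} - \frac{23104}{13669} = - \frac{116416113}{74851444} \approx -1.5553$)
$\sqrt{P + f{\left(8 \cdot 8 \right)}} = \sqrt{- \frac{116416113}{74851444} + 6 \cdot 8 \cdot 8} = \sqrt{- \frac{116416113}{74851444} + 6 \cdot 64} = \sqrt{- \frac{116416113}{74851444} + 384} = \sqrt{\frac{28626538383}{74851444}} = \frac{3 \sqrt{43477350350803}}{1011506}$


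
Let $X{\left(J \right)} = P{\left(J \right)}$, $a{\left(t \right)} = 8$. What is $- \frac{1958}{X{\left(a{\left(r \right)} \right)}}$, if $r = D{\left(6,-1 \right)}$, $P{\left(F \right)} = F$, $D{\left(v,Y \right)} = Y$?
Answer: $- \frac{979}{4} \approx -244.75$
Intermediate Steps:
$r = -1$
$X{\left(J \right)} = J$
$- \frac{1958}{X{\left(a{\left(r \right)} \right)}} = - \frac{1958}{8} = \left(-1958\right) \frac{1}{8} = - \frac{979}{4}$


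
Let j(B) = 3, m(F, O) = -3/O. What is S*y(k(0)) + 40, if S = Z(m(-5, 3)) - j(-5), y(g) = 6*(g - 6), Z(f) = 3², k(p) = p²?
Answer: -176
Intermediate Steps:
Z(f) = 9
y(g) = -36 + 6*g (y(g) = 6*(-6 + g) = -36 + 6*g)
S = 6 (S = 9 - 1*3 = 9 - 3 = 6)
S*y(k(0)) + 40 = 6*(-36 + 6*0²) + 40 = 6*(-36 + 6*0) + 40 = 6*(-36 + 0) + 40 = 6*(-36) + 40 = -216 + 40 = -176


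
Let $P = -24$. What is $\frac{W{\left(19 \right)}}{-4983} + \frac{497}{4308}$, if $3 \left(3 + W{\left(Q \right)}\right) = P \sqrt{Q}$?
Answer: $\frac{829825}{7155588} + \frac{8 \sqrt{19}}{4983} \approx 0.12297$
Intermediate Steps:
$W{\left(Q \right)} = -3 - 8 \sqrt{Q}$ ($W{\left(Q \right)} = -3 + \frac{\left(-24\right) \sqrt{Q}}{3} = -3 - 8 \sqrt{Q}$)
$\frac{W{\left(19 \right)}}{-4983} + \frac{497}{4308} = \frac{-3 - 8 \sqrt{19}}{-4983} + \frac{497}{4308} = \left(-3 - 8 \sqrt{19}\right) \left(- \frac{1}{4983}\right) + 497 \cdot \frac{1}{4308} = \left(\frac{1}{1661} + \frac{8 \sqrt{19}}{4983}\right) + \frac{497}{4308} = \frac{829825}{7155588} + \frac{8 \sqrt{19}}{4983}$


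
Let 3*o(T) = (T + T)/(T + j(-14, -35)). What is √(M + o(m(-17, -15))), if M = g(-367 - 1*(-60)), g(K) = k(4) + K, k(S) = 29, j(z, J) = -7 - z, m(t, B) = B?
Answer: 3*I*√123/2 ≈ 16.636*I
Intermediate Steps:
o(T) = 2*T/(3*(7 + T)) (o(T) = ((T + T)/(T + (-7 - 1*(-14))))/3 = ((2*T)/(T + (-7 + 14)))/3 = ((2*T)/(T + 7))/3 = ((2*T)/(7 + T))/3 = (2*T/(7 + T))/3 = 2*T/(3*(7 + T)))
g(K) = 29 + K
M = -278 (M = 29 + (-367 - 1*(-60)) = 29 + (-367 + 60) = 29 - 307 = -278)
√(M + o(m(-17, -15))) = √(-278 + (⅔)*(-15)/(7 - 15)) = √(-278 + (⅔)*(-15)/(-8)) = √(-278 + (⅔)*(-15)*(-⅛)) = √(-278 + 5/4) = √(-1107/4) = 3*I*√123/2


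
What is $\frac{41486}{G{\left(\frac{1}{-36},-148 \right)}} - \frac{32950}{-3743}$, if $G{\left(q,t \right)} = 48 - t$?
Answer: $\frac{80870149}{366814} \approx 220.47$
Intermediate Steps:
$\frac{41486}{G{\left(\frac{1}{-36},-148 \right)}} - \frac{32950}{-3743} = \frac{41486}{48 - -148} - \frac{32950}{-3743} = \frac{41486}{48 + 148} - - \frac{32950}{3743} = \frac{41486}{196} + \frac{32950}{3743} = 41486 \cdot \frac{1}{196} + \frac{32950}{3743} = \frac{20743}{98} + \frac{32950}{3743} = \frac{80870149}{366814}$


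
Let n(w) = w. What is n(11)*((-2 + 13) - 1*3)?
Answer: 88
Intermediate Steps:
n(11)*((-2 + 13) - 1*3) = 11*((-2 + 13) - 1*3) = 11*(11 - 3) = 11*8 = 88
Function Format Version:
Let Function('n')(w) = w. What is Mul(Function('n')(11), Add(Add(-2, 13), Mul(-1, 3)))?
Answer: 88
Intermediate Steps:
Mul(Function('n')(11), Add(Add(-2, 13), Mul(-1, 3))) = Mul(11, Add(Add(-2, 13), Mul(-1, 3))) = Mul(11, Add(11, -3)) = Mul(11, 8) = 88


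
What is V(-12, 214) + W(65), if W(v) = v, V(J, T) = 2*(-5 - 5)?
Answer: 45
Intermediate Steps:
V(J, T) = -20 (V(J, T) = 2*(-10) = -20)
V(-12, 214) + W(65) = -20 + 65 = 45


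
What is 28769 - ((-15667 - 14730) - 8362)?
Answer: 67528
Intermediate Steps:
28769 - ((-15667 - 14730) - 8362) = 28769 - (-30397 - 8362) = 28769 - 1*(-38759) = 28769 + 38759 = 67528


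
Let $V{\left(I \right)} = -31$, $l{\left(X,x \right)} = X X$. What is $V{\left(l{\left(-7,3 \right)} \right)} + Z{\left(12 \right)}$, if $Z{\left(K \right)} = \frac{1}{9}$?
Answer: $- \frac{278}{9} \approx -30.889$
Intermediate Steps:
$l{\left(X,x \right)} = X^{2}$
$Z{\left(K \right)} = \frac{1}{9}$
$V{\left(l{\left(-7,3 \right)} \right)} + Z{\left(12 \right)} = -31 + \frac{1}{9} = - \frac{278}{9}$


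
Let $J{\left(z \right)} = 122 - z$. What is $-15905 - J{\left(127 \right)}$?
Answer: $-15900$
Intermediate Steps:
$-15905 - J{\left(127 \right)} = -15905 - \left(122 - 127\right) = -15905 - -5 = -15905 + 5 = -15900$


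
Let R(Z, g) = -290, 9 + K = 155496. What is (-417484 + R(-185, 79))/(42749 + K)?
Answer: -208887/99118 ≈ -2.1075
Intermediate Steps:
K = 155487 (K = -9 + 155496 = 155487)
(-417484 + R(-185, 79))/(42749 + K) = (-417484 - 290)/(42749 + 155487) = -417774/198236 = -417774*1/198236 = -208887/99118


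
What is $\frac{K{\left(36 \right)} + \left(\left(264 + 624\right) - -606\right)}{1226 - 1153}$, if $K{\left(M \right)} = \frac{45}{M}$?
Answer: $\frac{5981}{292} \approx 20.483$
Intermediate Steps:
$\frac{K{\left(36 \right)} + \left(\left(264 + 624\right) - -606\right)}{1226 - 1153} = \frac{\frac{45}{36} + \left(\left(264 + 624\right) - -606\right)}{1226 - 1153} = \frac{45 \cdot \frac{1}{36} + \left(888 + 606\right)}{73} = \left(\frac{5}{4} + 1494\right) \frac{1}{73} = \frac{5981}{4} \cdot \frac{1}{73} = \frac{5981}{292}$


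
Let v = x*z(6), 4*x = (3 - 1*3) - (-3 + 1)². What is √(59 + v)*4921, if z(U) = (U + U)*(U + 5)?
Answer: 4921*I*√73 ≈ 42045.0*I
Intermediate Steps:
z(U) = 2*U*(5 + U) (z(U) = (2*U)*(5 + U) = 2*U*(5 + U))
x = -1 (x = ((3 - 1*3) - (-3 + 1)²)/4 = ((3 - 3) - 1*(-2)²)/4 = (0 - 1*4)/4 = (0 - 4)/4 = (¼)*(-4) = -1)
v = -132 (v = -2*6*(5 + 6) = -2*6*11 = -1*132 = -132)
√(59 + v)*4921 = √(59 - 132)*4921 = √(-73)*4921 = (I*√73)*4921 = 4921*I*√73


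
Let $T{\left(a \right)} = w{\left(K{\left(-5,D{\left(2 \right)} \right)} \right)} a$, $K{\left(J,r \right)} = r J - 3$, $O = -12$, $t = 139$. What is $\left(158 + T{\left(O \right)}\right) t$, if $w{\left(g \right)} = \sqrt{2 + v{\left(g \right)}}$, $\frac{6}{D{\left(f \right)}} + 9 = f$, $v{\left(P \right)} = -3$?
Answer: $21962 - 1668 i \approx 21962.0 - 1668.0 i$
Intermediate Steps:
$D{\left(f \right)} = \frac{6}{-9 + f}$
$K{\left(J,r \right)} = -3 + J r$ ($K{\left(J,r \right)} = J r - 3 = -3 + J r$)
$w{\left(g \right)} = i$ ($w{\left(g \right)} = \sqrt{2 - 3} = \sqrt{-1} = i$)
$T{\left(a \right)} = i a$
$\left(158 + T{\left(O \right)}\right) t = \left(158 + i \left(-12\right)\right) 139 = \left(158 - 12 i\right) 139 = 21962 - 1668 i$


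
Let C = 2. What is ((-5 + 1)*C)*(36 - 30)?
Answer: -48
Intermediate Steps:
((-5 + 1)*C)*(36 - 30) = ((-5 + 1)*2)*(36 - 30) = -4*2*6 = -8*6 = -48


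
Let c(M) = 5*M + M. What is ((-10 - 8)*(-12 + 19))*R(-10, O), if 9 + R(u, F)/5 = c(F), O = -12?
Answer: 51030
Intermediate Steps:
c(M) = 6*M
R(u, F) = -45 + 30*F (R(u, F) = -45 + 5*(6*F) = -45 + 30*F)
((-10 - 8)*(-12 + 19))*R(-10, O) = ((-10 - 8)*(-12 + 19))*(-45 + 30*(-12)) = (-18*7)*(-45 - 360) = -126*(-405) = 51030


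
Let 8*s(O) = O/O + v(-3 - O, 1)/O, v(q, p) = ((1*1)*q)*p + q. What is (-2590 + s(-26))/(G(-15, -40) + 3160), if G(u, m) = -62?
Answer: -134685/161096 ≈ -0.83605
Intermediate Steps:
v(q, p) = q + p*q (v(q, p) = (1*q)*p + q = q*p + q = p*q + q = q + p*q)
s(O) = 1/8 + (-6 - 2*O)/(8*O) (s(O) = (O/O + ((-3 - O)*(1 + 1))/O)/8 = (1 + ((-3 - O)*2)/O)/8 = (1 + (-6 - 2*O)/O)/8 = 1/8 + (-6 - 2*O)/(8*O))
(-2590 + s(-26))/(G(-15, -40) + 3160) = (-2590 + (1/8)*(-6 - 1*(-26))/(-26))/(-62 + 3160) = (-2590 + (1/8)*(-1/26)*(-6 + 26))/3098 = (-2590 + (1/8)*(-1/26)*20)*(1/3098) = (-2590 - 5/52)*(1/3098) = -134685/52*1/3098 = -134685/161096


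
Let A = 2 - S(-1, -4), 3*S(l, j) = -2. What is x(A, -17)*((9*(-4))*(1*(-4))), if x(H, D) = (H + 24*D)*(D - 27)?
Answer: 2568192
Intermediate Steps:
S(l, j) = -2/3 (S(l, j) = (1/3)*(-2) = -2/3)
A = 8/3 (A = 2 - 1*(-2/3) = 2 + 2/3 = 8/3 ≈ 2.6667)
x(H, D) = (-27 + D)*(H + 24*D) (x(H, D) = (H + 24*D)*(-27 + D) = (-27 + D)*(H + 24*D))
x(A, -17)*((9*(-4))*(1*(-4))) = (-648*(-17) - 27*8/3 + 24*(-17)**2 - 17*8/3)*((9*(-4))*(1*(-4))) = (11016 - 72 + 24*289 - 136/3)*(-36*(-4)) = (11016 - 72 + 6936 - 136/3)*144 = (53504/3)*144 = 2568192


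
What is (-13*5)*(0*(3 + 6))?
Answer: 0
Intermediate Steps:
(-13*5)*(0*(3 + 6)) = -0*9 = -65*0 = 0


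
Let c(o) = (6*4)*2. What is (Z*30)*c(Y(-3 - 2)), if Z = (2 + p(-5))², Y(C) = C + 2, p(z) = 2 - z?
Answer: 116640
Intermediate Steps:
Y(C) = 2 + C
Z = 81 (Z = (2 + (2 - 1*(-5)))² = (2 + (2 + 5))² = (2 + 7)² = 9² = 81)
c(o) = 48 (c(o) = 24*2 = 48)
(Z*30)*c(Y(-3 - 2)) = (81*30)*48 = 2430*48 = 116640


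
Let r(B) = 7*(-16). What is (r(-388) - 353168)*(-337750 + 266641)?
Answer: 25121387520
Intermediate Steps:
r(B) = -112
(r(-388) - 353168)*(-337750 + 266641) = (-112 - 353168)*(-337750 + 266641) = -353280*(-71109) = 25121387520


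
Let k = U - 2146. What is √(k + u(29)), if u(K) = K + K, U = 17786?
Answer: √15698 ≈ 125.29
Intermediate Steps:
u(K) = 2*K
k = 15640 (k = 17786 - 2146 = 15640)
√(k + u(29)) = √(15640 + 2*29) = √(15640 + 58) = √15698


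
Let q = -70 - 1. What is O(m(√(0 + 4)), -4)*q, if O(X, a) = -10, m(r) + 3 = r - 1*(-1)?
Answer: 710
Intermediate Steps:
m(r) = -2 + r (m(r) = -3 + (r - 1*(-1)) = -3 + (r + 1) = -3 + (1 + r) = -2 + r)
q = -71
O(m(√(0 + 4)), -4)*q = -10*(-71) = 710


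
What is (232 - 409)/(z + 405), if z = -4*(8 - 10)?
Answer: -3/7 ≈ -0.42857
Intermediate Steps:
z = 8 (z = -4*(-2) = 8)
(232 - 409)/(z + 405) = (232 - 409)/(8 + 405) = -177/413 = -177*1/413 = -3/7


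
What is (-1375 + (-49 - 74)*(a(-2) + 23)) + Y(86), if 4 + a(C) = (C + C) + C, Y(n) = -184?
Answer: -3158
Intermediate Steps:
a(C) = -4 + 3*C (a(C) = -4 + ((C + C) + C) = -4 + (2*C + C) = -4 + 3*C)
(-1375 + (-49 - 74)*(a(-2) + 23)) + Y(86) = (-1375 + (-49 - 74)*((-4 + 3*(-2)) + 23)) - 184 = (-1375 - 123*((-4 - 6) + 23)) - 184 = (-1375 - 123*(-10 + 23)) - 184 = (-1375 - 123*13) - 184 = (-1375 - 1599) - 184 = -2974 - 184 = -3158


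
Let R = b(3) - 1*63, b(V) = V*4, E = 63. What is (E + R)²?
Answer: 144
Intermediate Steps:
b(V) = 4*V
R = -51 (R = 4*3 - 1*63 = 12 - 63 = -51)
(E + R)² = (63 - 51)² = 12² = 144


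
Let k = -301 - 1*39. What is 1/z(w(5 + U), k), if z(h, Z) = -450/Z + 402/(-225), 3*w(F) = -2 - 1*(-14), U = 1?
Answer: -2550/1181 ≈ -2.1592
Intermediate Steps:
w(F) = 4 (w(F) = (-2 - 1*(-14))/3 = (-2 + 14)/3 = (1/3)*12 = 4)
k = -340 (k = -301 - 39 = -340)
z(h, Z) = -134/75 - 450/Z (z(h, Z) = -450/Z + 402*(-1/225) = -450/Z - 134/75 = -134/75 - 450/Z)
1/z(w(5 + U), k) = 1/(-134/75 - 450/(-340)) = 1/(-134/75 - 450*(-1/340)) = 1/(-134/75 + 45/34) = 1/(-1181/2550) = -2550/1181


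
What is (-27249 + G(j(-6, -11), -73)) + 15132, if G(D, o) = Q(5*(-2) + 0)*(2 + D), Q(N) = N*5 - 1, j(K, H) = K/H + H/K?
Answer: -271487/22 ≈ -12340.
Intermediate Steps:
j(K, H) = H/K + K/H
Q(N) = -1 + 5*N (Q(N) = 5*N - 1 = -1 + 5*N)
G(D, o) = -102 - 51*D (G(D, o) = (-1 + 5*(5*(-2) + 0))*(2 + D) = (-1 + 5*(-10 + 0))*(2 + D) = (-1 + 5*(-10))*(2 + D) = (-1 - 50)*(2 + D) = -51*(2 + D) = -102 - 51*D)
(-27249 + G(j(-6, -11), -73)) + 15132 = (-27249 + (-102 - 51*(-11/(-6) - 6/(-11)))) + 15132 = (-27249 + (-102 - 51*(-11*(-⅙) - 6*(-1/11)))) + 15132 = (-27249 + (-102 - 51*(11/6 + 6/11))) + 15132 = (-27249 + (-102 - 51*157/66)) + 15132 = (-27249 + (-102 - 2669/22)) + 15132 = (-27249 - 4913/22) + 15132 = -604391/22 + 15132 = -271487/22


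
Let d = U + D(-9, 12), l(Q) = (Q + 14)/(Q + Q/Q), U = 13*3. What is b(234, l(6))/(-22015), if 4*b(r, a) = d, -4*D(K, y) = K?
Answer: -33/70448 ≈ -0.00046843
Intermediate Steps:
D(K, y) = -K/4
U = 39
l(Q) = (14 + Q)/(1 + Q) (l(Q) = (14 + Q)/(Q + 1) = (14 + Q)/(1 + Q))
d = 165/4 (d = 39 - ¼*(-9) = 39 + 9/4 = 165/4 ≈ 41.250)
b(r, a) = 165/16 (b(r, a) = (¼)*(165/4) = 165/16)
b(234, l(6))/(-22015) = (165/16)/(-22015) = (165/16)*(-1/22015) = -33/70448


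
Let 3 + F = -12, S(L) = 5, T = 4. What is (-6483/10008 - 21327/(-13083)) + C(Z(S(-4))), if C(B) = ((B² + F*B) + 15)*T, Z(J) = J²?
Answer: 15435485263/14548296 ≈ 1061.0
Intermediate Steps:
F = -15 (F = -3 - 12 = -15)
C(B) = 60 - 60*B + 4*B² (C(B) = ((B² - 15*B) + 15)*4 = (15 + B² - 15*B)*4 = 60 - 60*B + 4*B²)
(-6483/10008 - 21327/(-13083)) + C(Z(S(-4))) = (-6483/10008 - 21327/(-13083)) + (60 - 60*5² + 4*(5²)²) = (-6483*1/10008 - 21327*(-1/13083)) + (60 - 60*25 + 4*25²) = (-2161/3336 + 7109/4361) + (60 - 1500 + 4*625) = 14291503/14548296 + (60 - 1500 + 2500) = 14291503/14548296 + 1060 = 15435485263/14548296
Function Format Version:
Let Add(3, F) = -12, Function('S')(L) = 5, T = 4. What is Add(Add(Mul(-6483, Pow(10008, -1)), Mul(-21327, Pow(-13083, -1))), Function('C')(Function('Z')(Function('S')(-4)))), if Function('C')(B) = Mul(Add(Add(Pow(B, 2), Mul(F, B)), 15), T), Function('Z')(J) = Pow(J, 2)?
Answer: Rational(15435485263, 14548296) ≈ 1061.0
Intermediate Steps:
F = -15 (F = Add(-3, -12) = -15)
Function('C')(B) = Add(60, Mul(-60, B), Mul(4, Pow(B, 2))) (Function('C')(B) = Mul(Add(Add(Pow(B, 2), Mul(-15, B)), 15), 4) = Mul(Add(15, Pow(B, 2), Mul(-15, B)), 4) = Add(60, Mul(-60, B), Mul(4, Pow(B, 2))))
Add(Add(Mul(-6483, Pow(10008, -1)), Mul(-21327, Pow(-13083, -1))), Function('C')(Function('Z')(Function('S')(-4)))) = Add(Add(Mul(-6483, Pow(10008, -1)), Mul(-21327, Pow(-13083, -1))), Add(60, Mul(-60, Pow(5, 2)), Mul(4, Pow(Pow(5, 2), 2)))) = Add(Add(Mul(-6483, Rational(1, 10008)), Mul(-21327, Rational(-1, 13083))), Add(60, Mul(-60, 25), Mul(4, Pow(25, 2)))) = Add(Add(Rational(-2161, 3336), Rational(7109, 4361)), Add(60, -1500, Mul(4, 625))) = Add(Rational(14291503, 14548296), Add(60, -1500, 2500)) = Add(Rational(14291503, 14548296), 1060) = Rational(15435485263, 14548296)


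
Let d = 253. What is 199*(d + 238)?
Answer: 97709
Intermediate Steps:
199*(d + 238) = 199*(253 + 238) = 199*491 = 97709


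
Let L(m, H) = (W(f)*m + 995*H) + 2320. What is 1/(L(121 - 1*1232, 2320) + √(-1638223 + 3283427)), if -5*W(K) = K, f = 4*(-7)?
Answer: 14403115/33191945189991 - 25*√411301/66383890379982 ≈ 4.3369e-7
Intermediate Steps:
f = -28
W(K) = -K/5
L(m, H) = 2320 + 995*H + 28*m/5 (L(m, H) = ((-⅕*(-28))*m + 995*H) + 2320 = (28*m/5 + 995*H) + 2320 = (995*H + 28*m/5) + 2320 = 2320 + 995*H + 28*m/5)
1/(L(121 - 1*1232, 2320) + √(-1638223 + 3283427)) = 1/((2320 + 995*2320 + 28*(121 - 1*1232)/5) + √(-1638223 + 3283427)) = 1/((2320 + 2308400 + 28*(121 - 1232)/5) + √1645204) = 1/((2320 + 2308400 + (28/5)*(-1111)) + 2*√411301) = 1/((2320 + 2308400 - 31108/5) + 2*√411301) = 1/(11522492/5 + 2*√411301)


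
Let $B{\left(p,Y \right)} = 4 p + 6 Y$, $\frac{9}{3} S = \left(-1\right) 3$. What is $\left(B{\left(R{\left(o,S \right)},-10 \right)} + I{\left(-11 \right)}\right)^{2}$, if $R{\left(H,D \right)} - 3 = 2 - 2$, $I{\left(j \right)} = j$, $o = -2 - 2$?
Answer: $3481$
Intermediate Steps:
$o = -4$ ($o = -2 - 2 = -4$)
$S = -1$ ($S = \frac{\left(-1\right) 3}{3} = \frac{1}{3} \left(-3\right) = -1$)
$R{\left(H,D \right)} = 3$ ($R{\left(H,D \right)} = 3 + \left(2 - 2\right) = 3 + 0 = 3$)
$\left(B{\left(R{\left(o,S \right)},-10 \right)} + I{\left(-11 \right)}\right)^{2} = \left(\left(4 \cdot 3 + 6 \left(-10\right)\right) - 11\right)^{2} = \left(\left(12 - 60\right) - 11\right)^{2} = \left(-48 - 11\right)^{2} = \left(-59\right)^{2} = 3481$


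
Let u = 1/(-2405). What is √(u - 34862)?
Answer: I*√201642681955/2405 ≈ 186.71*I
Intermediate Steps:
u = -1/2405 ≈ -0.00041580
√(u - 34862) = √(-1/2405 - 34862) = √(-83843111/2405) = I*√201642681955/2405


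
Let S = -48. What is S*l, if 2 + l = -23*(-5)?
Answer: -5424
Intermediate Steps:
l = 113 (l = -2 - 23*(-5) = -2 + 115 = 113)
S*l = -48*113 = -5424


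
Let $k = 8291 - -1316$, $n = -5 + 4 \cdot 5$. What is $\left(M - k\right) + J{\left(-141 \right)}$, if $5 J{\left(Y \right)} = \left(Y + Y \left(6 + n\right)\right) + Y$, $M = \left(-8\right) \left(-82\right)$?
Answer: $- \frac{47998}{5} \approx -9599.6$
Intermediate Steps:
$M = 656$
$n = 15$ ($n = -5 + 20 = 15$)
$J{\left(Y \right)} = \frac{23 Y}{5}$ ($J{\left(Y \right)} = \frac{\left(Y + Y \left(6 + 15\right)\right) + Y}{5} = \frac{\left(Y + Y 21\right) + Y}{5} = \frac{\left(Y + 21 Y\right) + Y}{5} = \frac{22 Y + Y}{5} = \frac{23 Y}{5}$)
$k = 9607$ ($k = 8291 + 1316 = 9607$)
$\left(M - k\right) + J{\left(-141 \right)} = \left(656 - 9607\right) + \frac{23}{5} \left(-141\right) = \left(656 - 9607\right) - \frac{3243}{5} = -8951 - \frac{3243}{5} = - \frac{47998}{5}$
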